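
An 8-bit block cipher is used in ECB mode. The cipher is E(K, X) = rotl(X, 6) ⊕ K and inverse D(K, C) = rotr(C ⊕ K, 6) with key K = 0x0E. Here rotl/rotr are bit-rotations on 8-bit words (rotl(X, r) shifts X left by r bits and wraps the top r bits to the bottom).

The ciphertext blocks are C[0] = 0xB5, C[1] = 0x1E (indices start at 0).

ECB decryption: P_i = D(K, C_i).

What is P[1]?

P[1] = 0x40

P[1]: D(K, 0x1E) = 0x40.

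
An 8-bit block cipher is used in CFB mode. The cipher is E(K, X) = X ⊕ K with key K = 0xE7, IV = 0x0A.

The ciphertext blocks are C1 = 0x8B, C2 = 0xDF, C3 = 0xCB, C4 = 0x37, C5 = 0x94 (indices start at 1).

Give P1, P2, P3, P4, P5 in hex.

CFB decryption: P_i = C_i ⊕ E(K, C_{i−1}), with C_{0} = IV.
P1: E(K, 0x0A) = 0xED; 0x8B ⊕ 0xED = 0x66.
P2: E(K, 0x8B) = 0x6C; 0xDF ⊕ 0x6C = 0xB3.
P3: E(K, 0xDF) = 0x38; 0xCB ⊕ 0x38 = 0xF3.
P4: E(K, 0xCB) = 0x2C; 0x37 ⊕ 0x2C = 0x1B.
P5: E(K, 0x37) = 0xD0; 0x94 ⊕ 0xD0 = 0x44.

P1 = 0x66, P2 = 0xB3, P3 = 0xF3, P4 = 0x1B, P5 = 0x44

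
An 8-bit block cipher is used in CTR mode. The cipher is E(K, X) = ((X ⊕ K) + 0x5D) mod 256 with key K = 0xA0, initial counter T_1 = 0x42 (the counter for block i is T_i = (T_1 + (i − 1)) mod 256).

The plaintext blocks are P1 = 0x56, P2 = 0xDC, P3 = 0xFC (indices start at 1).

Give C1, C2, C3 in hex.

CTR encryption: S_i = E(K, T_i) where T_i is the counter for block i; C_i = P_i ⊕ S_i.
C1: T = 0x42, S = E(K, T) = 0x3F; 0x56 ⊕ 0x3F = 0x69.
C2: T = 0x43, S = E(K, T) = 0x40; 0xDC ⊕ 0x40 = 0x9C.
C3: T = 0x44, S = E(K, T) = 0x41; 0xFC ⊕ 0x41 = 0xBD.

C1 = 0x69, C2 = 0x9C, C3 = 0xBD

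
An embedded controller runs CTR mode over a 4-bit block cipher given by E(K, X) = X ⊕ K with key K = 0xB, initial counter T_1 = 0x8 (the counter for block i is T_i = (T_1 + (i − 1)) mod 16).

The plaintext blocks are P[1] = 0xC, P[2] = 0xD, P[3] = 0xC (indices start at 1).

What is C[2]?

C[2] = 0xF

CTR encryption: S_i = E(K, T_i) where T_i is the counter for block i; C_i = P_i ⊕ S_i.
C[1]: T = 0x8, S = E(K, T) = 0x3; 0xC ⊕ 0x3 = 0xF.
C[2]: T = 0x9, S = E(K, T) = 0x2; 0xD ⊕ 0x2 = 0xF.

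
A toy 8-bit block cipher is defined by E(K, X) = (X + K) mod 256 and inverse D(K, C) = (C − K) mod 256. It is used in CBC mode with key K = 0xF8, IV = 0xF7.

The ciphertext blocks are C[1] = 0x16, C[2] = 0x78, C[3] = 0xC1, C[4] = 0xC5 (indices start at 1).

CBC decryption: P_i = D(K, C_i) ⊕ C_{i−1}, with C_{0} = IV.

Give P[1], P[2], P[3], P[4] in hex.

P[1]: D(K, 0x16) = 0x1E; 0x1E ⊕ 0xF7 = 0xE9.
P[2]: D(K, 0x78) = 0x80; 0x80 ⊕ 0x16 = 0x96.
P[3]: D(K, 0xC1) = 0xC9; 0xC9 ⊕ 0x78 = 0xB1.
P[4]: D(K, 0xC5) = 0xCD; 0xCD ⊕ 0xC1 = 0x0C.

P[1] = 0xE9, P[2] = 0x96, P[3] = 0xB1, P[4] = 0x0C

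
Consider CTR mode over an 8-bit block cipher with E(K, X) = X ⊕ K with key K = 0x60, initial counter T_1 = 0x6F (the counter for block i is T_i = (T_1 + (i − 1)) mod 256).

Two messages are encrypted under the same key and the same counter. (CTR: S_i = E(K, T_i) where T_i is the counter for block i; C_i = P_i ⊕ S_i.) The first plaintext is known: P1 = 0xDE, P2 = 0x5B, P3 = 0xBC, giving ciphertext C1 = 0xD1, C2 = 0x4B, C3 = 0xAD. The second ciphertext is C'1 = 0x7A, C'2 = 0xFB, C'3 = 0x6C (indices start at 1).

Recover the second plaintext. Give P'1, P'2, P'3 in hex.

P'1 = 0x75, P'2 = 0xEB, P'3 = 0x7D

In CTR with a reused counter, both messages share the same keystream S_i, so C_i ⊕ C'_i = P_i ⊕ P'_i and thus P'_i = P_i ⊕ C_i ⊕ C'_i.
P'1: 0xDE ⊕ 0xD1 ⊕ 0x7A = 0x75.
P'2: 0x5B ⊕ 0x4B ⊕ 0xFB = 0xEB.
P'3: 0xBC ⊕ 0xAD ⊕ 0x6C = 0x7D.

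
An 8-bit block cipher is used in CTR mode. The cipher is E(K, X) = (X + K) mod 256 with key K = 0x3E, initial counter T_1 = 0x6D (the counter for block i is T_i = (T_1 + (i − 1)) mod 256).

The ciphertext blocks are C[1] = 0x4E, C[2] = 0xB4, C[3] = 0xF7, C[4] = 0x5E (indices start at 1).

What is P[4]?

P[4] = 0xF0

CTR decryption: S_i = E(K, T_i) where T_i is the counter for block i; P_i = C_i ⊕ S_i.
P[4]: T = 0x70, S = E(K, T) = 0xAE; 0x5E ⊕ 0xAE = 0xF0.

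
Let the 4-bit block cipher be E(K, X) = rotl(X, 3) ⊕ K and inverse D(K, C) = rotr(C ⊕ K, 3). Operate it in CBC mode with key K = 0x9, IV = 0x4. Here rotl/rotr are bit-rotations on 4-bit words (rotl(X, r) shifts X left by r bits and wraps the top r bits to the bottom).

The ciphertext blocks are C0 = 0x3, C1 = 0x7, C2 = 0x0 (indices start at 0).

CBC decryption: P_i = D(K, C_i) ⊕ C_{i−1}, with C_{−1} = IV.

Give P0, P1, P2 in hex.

P0 = 0x1, P1 = 0xE, P2 = 0x4

P0: D(K, 0x3) = 0x5; 0x5 ⊕ 0x4 = 0x1.
P1: D(K, 0x7) = 0xD; 0xD ⊕ 0x3 = 0xE.
P2: D(K, 0x0) = 0x3; 0x3 ⊕ 0x7 = 0x4.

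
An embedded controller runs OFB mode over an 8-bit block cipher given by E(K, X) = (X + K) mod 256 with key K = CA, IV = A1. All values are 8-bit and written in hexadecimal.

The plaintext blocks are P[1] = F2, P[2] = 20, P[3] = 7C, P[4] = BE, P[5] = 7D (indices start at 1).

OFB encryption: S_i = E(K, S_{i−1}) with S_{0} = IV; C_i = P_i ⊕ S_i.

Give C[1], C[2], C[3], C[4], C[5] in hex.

C[1]: S = E(K, A1) = 6B; F2 ⊕ 6B = 99.
C[2]: S = E(K, 6B) = 35; 20 ⊕ 35 = 15.
C[3]: S = E(K, 35) = FF; 7C ⊕ FF = 83.
C[4]: S = E(K, FF) = C9; BE ⊕ C9 = 77.
C[5]: S = E(K, C9) = 93; 7D ⊕ 93 = EE.

C[1] = 99, C[2] = 15, C[3] = 83, C[4] = 77, C[5] = EE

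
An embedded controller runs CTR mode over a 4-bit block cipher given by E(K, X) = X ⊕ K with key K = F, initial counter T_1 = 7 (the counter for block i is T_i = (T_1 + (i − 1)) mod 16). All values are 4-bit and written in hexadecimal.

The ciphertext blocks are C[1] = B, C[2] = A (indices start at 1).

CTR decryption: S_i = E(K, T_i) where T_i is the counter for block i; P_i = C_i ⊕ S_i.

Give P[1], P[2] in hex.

P[1] = 3, P[2] = D

P[1]: T = 7, S = E(K, T) = 8; B ⊕ 8 = 3.
P[2]: T = 8, S = E(K, T) = 7; A ⊕ 7 = D.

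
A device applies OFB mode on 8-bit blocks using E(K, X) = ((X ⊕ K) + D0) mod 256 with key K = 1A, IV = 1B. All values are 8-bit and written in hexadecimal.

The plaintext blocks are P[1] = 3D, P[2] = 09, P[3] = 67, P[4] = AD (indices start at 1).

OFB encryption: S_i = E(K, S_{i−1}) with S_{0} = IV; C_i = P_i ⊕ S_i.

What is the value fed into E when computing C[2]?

D1

C[1]: S = E(K, 1B) = D1; 3D ⊕ D1 = EC.
C[2]: S = E(K, D1) = 9B; 09 ⊕ 9B = 92.
So the input to E for block [2] is D1.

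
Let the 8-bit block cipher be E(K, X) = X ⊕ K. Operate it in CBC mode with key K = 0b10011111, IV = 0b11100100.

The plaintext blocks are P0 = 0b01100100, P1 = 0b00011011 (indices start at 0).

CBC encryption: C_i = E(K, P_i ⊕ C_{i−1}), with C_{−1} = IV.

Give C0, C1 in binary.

C0 = 0b00011111, C1 = 0b10011011

C0: P0 ⊕ 0b11100100 = 0b10000000; E(K, 0b10000000) = 0b00011111.
C1: P1 ⊕ 0b00011111 = 0b00000100; E(K, 0b00000100) = 0b10011011.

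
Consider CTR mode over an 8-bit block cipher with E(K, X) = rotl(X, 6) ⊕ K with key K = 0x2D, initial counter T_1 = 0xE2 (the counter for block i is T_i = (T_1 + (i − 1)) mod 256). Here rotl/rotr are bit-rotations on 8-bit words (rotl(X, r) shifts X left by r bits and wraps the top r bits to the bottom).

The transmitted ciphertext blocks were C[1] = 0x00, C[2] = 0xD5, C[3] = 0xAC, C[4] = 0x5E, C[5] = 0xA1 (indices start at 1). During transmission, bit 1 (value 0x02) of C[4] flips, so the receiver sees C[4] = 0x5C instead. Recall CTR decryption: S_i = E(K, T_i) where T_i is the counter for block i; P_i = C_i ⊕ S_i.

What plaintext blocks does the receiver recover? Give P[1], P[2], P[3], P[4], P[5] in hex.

Only C[4] changed, to 0x5C. In CTR, a change in C_i flips the same bit in P_i only; the keystream is unaffected. Decrypting the received ciphertext:
P[1]: T = 0xE2, S = E(K, T) = 0x95; 0x00 ⊕ 0x95 = 0x95.
P[2]: T = 0xE3, S = E(K, T) = 0xD5; 0xD5 ⊕ 0xD5 = 0x00.
P[3]: T = 0xE4, S = E(K, T) = 0x14; 0xAC ⊕ 0x14 = 0xB8.
P[4]: T = 0xE5, S = E(K, T) = 0x54; 0x5C ⊕ 0x54 = 0x08.
P[5]: T = 0xE6, S = E(K, T) = 0x94; 0xA1 ⊕ 0x94 = 0x35.
Blocks that differ from the original plaintext: P[4].

P[1] = 0x95, P[2] = 0x00, P[3] = 0xB8, P[4] = 0x08, P[5] = 0x35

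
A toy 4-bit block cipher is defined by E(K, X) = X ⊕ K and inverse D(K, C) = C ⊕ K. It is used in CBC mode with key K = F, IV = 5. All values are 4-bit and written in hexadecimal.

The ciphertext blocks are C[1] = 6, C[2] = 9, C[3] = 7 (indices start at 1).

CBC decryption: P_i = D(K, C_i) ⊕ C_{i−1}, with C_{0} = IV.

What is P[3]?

P[3]: D(K, 7) = 8; 8 ⊕ 9 = 1.

P[3] = 1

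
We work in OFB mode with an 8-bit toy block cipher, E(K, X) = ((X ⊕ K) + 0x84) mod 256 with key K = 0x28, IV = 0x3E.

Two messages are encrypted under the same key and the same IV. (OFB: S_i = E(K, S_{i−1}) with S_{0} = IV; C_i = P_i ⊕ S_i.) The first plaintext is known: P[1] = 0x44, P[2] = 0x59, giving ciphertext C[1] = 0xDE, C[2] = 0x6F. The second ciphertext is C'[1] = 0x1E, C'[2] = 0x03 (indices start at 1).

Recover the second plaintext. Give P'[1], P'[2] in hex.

In OFB with a reused IV, both messages share the same keystream S_i, so C_i ⊕ C'_i = P_i ⊕ P'_i and thus P'_i = P_i ⊕ C_i ⊕ C'_i.
P'[1]: 0x44 ⊕ 0xDE ⊕ 0x1E = 0x84.
P'[2]: 0x59 ⊕ 0x6F ⊕ 0x03 = 0x35.

P'[1] = 0x84, P'[2] = 0x35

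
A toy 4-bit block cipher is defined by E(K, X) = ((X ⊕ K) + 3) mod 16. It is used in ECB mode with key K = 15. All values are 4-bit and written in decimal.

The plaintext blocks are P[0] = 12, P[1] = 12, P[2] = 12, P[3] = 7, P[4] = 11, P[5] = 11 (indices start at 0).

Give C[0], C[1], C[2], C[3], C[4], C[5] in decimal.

C[0] = 6, C[1] = 6, C[2] = 6, C[3] = 11, C[4] = 7, C[5] = 7

ECB encryption: C_i = E(K, P_i).
C[0]: E(K, 12) = 6.
C[1]: E(K, 12) = 6.
C[2]: E(K, 12) = 6.
C[3]: E(K, 7) = 11.
C[4]: E(K, 11) = 7.
C[5]: E(K, 11) = 7.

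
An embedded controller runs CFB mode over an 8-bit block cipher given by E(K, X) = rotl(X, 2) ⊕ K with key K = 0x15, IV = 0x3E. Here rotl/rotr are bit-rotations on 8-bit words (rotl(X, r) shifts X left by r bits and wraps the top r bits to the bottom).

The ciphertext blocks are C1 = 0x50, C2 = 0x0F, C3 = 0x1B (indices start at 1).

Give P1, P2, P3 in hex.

CFB decryption: P_i = C_i ⊕ E(K, C_{i−1}), with C_{0} = IV.
P1: E(K, 0x3E) = 0xED; 0x50 ⊕ 0xED = 0xBD.
P2: E(K, 0x50) = 0x54; 0x0F ⊕ 0x54 = 0x5B.
P3: E(K, 0x0F) = 0x29; 0x1B ⊕ 0x29 = 0x32.

P1 = 0xBD, P2 = 0x5B, P3 = 0x32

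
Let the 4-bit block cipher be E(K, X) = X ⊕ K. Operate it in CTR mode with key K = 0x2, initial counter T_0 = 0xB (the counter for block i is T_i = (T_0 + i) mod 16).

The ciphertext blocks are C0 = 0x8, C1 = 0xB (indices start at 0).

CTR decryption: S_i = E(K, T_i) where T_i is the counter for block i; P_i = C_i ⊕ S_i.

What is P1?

P1: T = 0xC, S = E(K, T) = 0xE; 0xB ⊕ 0xE = 0x5.

P1 = 0x5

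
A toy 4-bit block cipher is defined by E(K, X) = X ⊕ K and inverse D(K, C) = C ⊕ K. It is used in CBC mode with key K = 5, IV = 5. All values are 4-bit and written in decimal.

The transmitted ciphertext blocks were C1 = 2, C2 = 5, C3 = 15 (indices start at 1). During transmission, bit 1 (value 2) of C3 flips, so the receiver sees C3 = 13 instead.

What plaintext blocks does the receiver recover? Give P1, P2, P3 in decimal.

P1 = 2, P2 = 2, P3 = 13

CBC decryption: P_i = D(K, C_i) ⊕ C_{i−1}, with C_{0} = IV.
Only C3 changed, to 13. In CBC, a change in C_i garbles P_i and flips the same bit in P_{i+1}. Decrypting the received ciphertext:
P1: D(K, 2) = 7; 7 ⊕ 5 = 2.
P2: D(K, 5) = 0; 0 ⊕ 2 = 2.
P3: D(K, 13) = 8; 8 ⊕ 5 = 13.
Blocks that differ from the original plaintext: P3.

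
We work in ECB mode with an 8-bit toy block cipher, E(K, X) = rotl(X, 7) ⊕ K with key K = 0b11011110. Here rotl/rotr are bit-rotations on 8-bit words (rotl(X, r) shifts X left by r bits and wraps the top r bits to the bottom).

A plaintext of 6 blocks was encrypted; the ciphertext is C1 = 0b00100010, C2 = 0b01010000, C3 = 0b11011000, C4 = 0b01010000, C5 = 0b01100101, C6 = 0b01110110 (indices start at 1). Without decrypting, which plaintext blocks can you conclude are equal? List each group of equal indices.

P2 = P4

ECB encrypts each block independently with the same key, so equal ciphertext blocks imply equal plaintext blocks.
C2 = C4 = 0b01010000, so P2 = P4.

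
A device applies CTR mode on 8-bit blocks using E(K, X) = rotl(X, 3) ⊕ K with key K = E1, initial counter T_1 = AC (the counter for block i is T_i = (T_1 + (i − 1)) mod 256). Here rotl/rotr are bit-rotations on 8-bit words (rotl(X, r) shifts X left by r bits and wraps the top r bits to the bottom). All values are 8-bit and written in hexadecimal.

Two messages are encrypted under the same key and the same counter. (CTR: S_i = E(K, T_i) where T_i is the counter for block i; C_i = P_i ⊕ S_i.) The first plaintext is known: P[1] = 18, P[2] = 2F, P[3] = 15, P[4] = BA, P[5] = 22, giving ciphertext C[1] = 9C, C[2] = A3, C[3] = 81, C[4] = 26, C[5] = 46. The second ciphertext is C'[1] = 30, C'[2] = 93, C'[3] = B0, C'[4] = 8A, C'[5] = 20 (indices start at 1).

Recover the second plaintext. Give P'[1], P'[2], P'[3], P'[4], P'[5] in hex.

In CTR with a reused counter, both messages share the same keystream S_i, so C_i ⊕ C'_i = P_i ⊕ P'_i and thus P'_i = P_i ⊕ C_i ⊕ C'_i.
P'[1]: 18 ⊕ 9C ⊕ 30 = B4.
P'[2]: 2F ⊕ A3 ⊕ 93 = 1F.
P'[3]: 15 ⊕ 81 ⊕ B0 = 24.
P'[4]: BA ⊕ 26 ⊕ 8A = 16.
P'[5]: 22 ⊕ 46 ⊕ 20 = 44.

P'[1] = B4, P'[2] = 1F, P'[3] = 24, P'[4] = 16, P'[5] = 44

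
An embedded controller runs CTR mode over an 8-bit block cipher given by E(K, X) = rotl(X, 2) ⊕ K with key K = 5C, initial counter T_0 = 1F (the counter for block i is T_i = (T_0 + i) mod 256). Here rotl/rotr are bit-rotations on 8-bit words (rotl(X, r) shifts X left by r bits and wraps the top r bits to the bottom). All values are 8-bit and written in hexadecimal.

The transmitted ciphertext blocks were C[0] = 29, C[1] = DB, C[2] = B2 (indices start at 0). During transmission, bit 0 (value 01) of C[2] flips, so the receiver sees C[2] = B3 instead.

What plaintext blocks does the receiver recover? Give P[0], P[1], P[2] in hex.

P[0] = 09, P[1] = 07, P[2] = 6B

CTR decryption: S_i = E(K, T_i) where T_i is the counter for block i; P_i = C_i ⊕ S_i.
Only C[2] changed, to B3. In CTR, a change in C_i flips the same bit in P_i only; the keystream is unaffected. Decrypting the received ciphertext:
P[0]: T = 1F, S = E(K, T) = 20; 29 ⊕ 20 = 09.
P[1]: T = 20, S = E(K, T) = DC; DB ⊕ DC = 07.
P[2]: T = 21, S = E(K, T) = D8; B3 ⊕ D8 = 6B.
Blocks that differ from the original plaintext: P[2].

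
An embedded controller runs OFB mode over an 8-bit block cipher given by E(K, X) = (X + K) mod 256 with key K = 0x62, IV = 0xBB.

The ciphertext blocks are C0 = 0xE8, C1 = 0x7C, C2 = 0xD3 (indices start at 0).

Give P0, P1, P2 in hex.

P0 = 0xF5, P1 = 0x03, P2 = 0x32

OFB decryption: S_i = E(K, S_{i−1}) with S_{−1} = IV; P_i = C_i ⊕ S_i.
P0: S = E(K, 0xBB) = 0x1D; 0xE8 ⊕ 0x1D = 0xF5.
P1: S = E(K, 0x1D) = 0x7F; 0x7C ⊕ 0x7F = 0x03.
P2: S = E(K, 0x7F) = 0xE1; 0xD3 ⊕ 0xE1 = 0x32.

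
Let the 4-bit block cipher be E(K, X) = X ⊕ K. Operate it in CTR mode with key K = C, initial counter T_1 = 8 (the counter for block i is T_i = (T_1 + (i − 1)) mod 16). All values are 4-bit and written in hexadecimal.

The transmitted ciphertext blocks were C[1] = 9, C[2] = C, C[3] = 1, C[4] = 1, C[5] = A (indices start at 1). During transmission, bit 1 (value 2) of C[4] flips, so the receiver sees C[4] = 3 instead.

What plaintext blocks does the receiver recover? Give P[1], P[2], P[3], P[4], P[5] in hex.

P[1] = D, P[2] = 9, P[3] = 7, P[4] = 4, P[5] = A

CTR decryption: S_i = E(K, T_i) where T_i is the counter for block i; P_i = C_i ⊕ S_i.
Only C[4] changed, to 3. In CTR, a change in C_i flips the same bit in P_i only; the keystream is unaffected. Decrypting the received ciphertext:
P[1]: T = 8, S = E(K, T) = 4; 9 ⊕ 4 = D.
P[2]: T = 9, S = E(K, T) = 5; C ⊕ 5 = 9.
P[3]: T = A, S = E(K, T) = 6; 1 ⊕ 6 = 7.
P[4]: T = B, S = E(K, T) = 7; 3 ⊕ 7 = 4.
P[5]: T = C, S = E(K, T) = 0; A ⊕ 0 = A.
Blocks that differ from the original plaintext: P[4].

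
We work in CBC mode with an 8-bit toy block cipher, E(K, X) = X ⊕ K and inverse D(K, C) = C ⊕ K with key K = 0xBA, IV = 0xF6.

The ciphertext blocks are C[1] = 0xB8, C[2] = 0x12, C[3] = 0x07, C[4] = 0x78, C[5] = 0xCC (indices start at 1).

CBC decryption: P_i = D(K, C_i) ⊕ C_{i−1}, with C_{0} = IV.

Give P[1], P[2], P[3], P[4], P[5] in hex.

P[1]: D(K, 0xB8) = 0x02; 0x02 ⊕ 0xF6 = 0xF4.
P[2]: D(K, 0x12) = 0xA8; 0xA8 ⊕ 0xB8 = 0x10.
P[3]: D(K, 0x07) = 0xBD; 0xBD ⊕ 0x12 = 0xAF.
P[4]: D(K, 0x78) = 0xC2; 0xC2 ⊕ 0x07 = 0xC5.
P[5]: D(K, 0xCC) = 0x76; 0x76 ⊕ 0x78 = 0x0E.

P[1] = 0xF4, P[2] = 0x10, P[3] = 0xAF, P[4] = 0xC5, P[5] = 0x0E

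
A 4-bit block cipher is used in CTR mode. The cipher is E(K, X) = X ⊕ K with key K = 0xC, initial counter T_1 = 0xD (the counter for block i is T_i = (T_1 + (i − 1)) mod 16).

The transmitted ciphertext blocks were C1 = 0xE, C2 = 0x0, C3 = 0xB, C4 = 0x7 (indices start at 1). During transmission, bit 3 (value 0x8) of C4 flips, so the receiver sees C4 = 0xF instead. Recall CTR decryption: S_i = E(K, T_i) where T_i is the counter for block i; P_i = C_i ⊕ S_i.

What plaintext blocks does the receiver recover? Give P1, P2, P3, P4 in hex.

P1 = 0xF, P2 = 0x2, P3 = 0x8, P4 = 0x3

Only C4 changed, to 0xF. In CTR, a change in C_i flips the same bit in P_i only; the keystream is unaffected. Decrypting the received ciphertext:
P1: T = 0xD, S = E(K, T) = 0x1; 0xE ⊕ 0x1 = 0xF.
P2: T = 0xE, S = E(K, T) = 0x2; 0x0 ⊕ 0x2 = 0x2.
P3: T = 0xF, S = E(K, T) = 0x3; 0xB ⊕ 0x3 = 0x8.
P4: T = 0x0, S = E(K, T) = 0xC; 0xF ⊕ 0xC = 0x3.
Blocks that differ from the original plaintext: P4.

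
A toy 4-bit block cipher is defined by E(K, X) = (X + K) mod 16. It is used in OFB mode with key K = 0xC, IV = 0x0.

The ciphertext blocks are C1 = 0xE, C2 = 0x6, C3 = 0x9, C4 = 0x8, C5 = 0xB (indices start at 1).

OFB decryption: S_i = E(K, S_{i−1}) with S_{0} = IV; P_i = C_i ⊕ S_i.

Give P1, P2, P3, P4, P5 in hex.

P1 = 0x2, P2 = 0xE, P3 = 0xD, P4 = 0x8, P5 = 0x7

P1: S = E(K, 0x0) = 0xC; 0xE ⊕ 0xC = 0x2.
P2: S = E(K, 0xC) = 0x8; 0x6 ⊕ 0x8 = 0xE.
P3: S = E(K, 0x8) = 0x4; 0x9 ⊕ 0x4 = 0xD.
P4: S = E(K, 0x4) = 0x0; 0x8 ⊕ 0x0 = 0x8.
P5: S = E(K, 0x0) = 0xC; 0xB ⊕ 0xC = 0x7.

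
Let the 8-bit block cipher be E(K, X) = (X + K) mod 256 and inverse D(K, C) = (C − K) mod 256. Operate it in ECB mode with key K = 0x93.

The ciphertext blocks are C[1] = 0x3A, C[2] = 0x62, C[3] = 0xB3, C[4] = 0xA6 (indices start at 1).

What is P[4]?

P[4] = 0x13

ECB decryption: P_i = D(K, C_i).
P[4]: D(K, 0xA6) = 0x13.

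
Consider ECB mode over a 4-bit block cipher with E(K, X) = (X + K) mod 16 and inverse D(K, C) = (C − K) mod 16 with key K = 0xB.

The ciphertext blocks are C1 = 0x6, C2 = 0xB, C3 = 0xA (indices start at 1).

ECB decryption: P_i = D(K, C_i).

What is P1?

P1 = 0xB

P1: D(K, 0x6) = 0xB.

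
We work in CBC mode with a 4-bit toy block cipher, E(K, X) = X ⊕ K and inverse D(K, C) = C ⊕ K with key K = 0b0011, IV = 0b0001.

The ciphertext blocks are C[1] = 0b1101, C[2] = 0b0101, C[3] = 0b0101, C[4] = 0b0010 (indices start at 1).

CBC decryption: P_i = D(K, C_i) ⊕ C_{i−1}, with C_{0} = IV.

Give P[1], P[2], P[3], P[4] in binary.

P[1]: D(K, 0b1101) = 0b1110; 0b1110 ⊕ 0b0001 = 0b1111.
P[2]: D(K, 0b0101) = 0b0110; 0b0110 ⊕ 0b1101 = 0b1011.
P[3]: D(K, 0b0101) = 0b0110; 0b0110 ⊕ 0b0101 = 0b0011.
P[4]: D(K, 0b0010) = 0b0001; 0b0001 ⊕ 0b0101 = 0b0100.

P[1] = 0b1111, P[2] = 0b1011, P[3] = 0b0011, P[4] = 0b0100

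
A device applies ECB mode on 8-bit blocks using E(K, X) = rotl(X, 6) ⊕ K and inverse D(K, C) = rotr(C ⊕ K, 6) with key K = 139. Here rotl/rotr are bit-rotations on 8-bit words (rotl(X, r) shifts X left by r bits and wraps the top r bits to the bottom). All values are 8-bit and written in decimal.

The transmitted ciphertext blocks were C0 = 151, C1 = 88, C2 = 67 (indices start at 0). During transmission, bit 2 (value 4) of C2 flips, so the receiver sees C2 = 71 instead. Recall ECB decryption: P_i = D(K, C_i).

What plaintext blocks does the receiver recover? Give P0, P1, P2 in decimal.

P0 = 112, P1 = 79, P2 = 51

Only C2 changed, to 71. In ECB, a change in C_i affects only P_i. Decrypting the received ciphertext:
P0: D(K, 151) = 112.
P1: D(K, 88) = 79.
P2: D(K, 71) = 51.
Blocks that differ from the original plaintext: P2.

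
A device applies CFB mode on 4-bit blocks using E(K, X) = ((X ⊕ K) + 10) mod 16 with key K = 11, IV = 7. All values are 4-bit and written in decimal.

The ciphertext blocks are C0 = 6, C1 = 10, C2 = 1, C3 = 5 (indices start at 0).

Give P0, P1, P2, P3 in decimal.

CFB decryption: P_i = C_i ⊕ E(K, C_{i−1}), with C_{−1} = IV.
P0: E(K, 7) = 6; 6 ⊕ 6 = 0.
P1: E(K, 6) = 7; 10 ⊕ 7 = 13.
P2: E(K, 10) = 11; 1 ⊕ 11 = 10.
P3: E(K, 1) = 4; 5 ⊕ 4 = 1.

P0 = 0, P1 = 13, P2 = 10, P3 = 1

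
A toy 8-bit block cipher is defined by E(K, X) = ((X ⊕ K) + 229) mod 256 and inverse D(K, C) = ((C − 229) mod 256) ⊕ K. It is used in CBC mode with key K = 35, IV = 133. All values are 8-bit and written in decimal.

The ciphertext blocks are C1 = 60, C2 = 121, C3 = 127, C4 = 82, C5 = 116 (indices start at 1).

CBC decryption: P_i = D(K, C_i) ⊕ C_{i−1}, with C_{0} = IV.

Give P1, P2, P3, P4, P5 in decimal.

P1 = 241, P2 = 139, P3 = 192, P4 = 49, P5 = 254

P1: D(K, 60) = 116; 116 ⊕ 133 = 241.
P2: D(K, 121) = 183; 183 ⊕ 60 = 139.
P3: D(K, 127) = 185; 185 ⊕ 121 = 192.
P4: D(K, 82) = 78; 78 ⊕ 127 = 49.
P5: D(K, 116) = 172; 172 ⊕ 82 = 254.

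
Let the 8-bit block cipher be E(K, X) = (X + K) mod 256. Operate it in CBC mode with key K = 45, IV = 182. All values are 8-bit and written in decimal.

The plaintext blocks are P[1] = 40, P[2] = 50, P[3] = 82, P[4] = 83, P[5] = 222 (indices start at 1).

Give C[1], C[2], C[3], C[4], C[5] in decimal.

CBC encryption: C_i = E(K, P_i ⊕ C_{i−1}), with C_{0} = IV.
C[1]: P[1] ⊕ 182 = 158; E(K, 158) = 203.
C[2]: P[2] ⊕ 203 = 249; E(K, 249) = 38.
C[3]: P[3] ⊕ 38 = 116; E(K, 116) = 161.
C[4]: P[4] ⊕ 161 = 242; E(K, 242) = 31.
C[5]: P[5] ⊕ 31 = 193; E(K, 193) = 238.

C[1] = 203, C[2] = 38, C[3] = 161, C[4] = 31, C[5] = 238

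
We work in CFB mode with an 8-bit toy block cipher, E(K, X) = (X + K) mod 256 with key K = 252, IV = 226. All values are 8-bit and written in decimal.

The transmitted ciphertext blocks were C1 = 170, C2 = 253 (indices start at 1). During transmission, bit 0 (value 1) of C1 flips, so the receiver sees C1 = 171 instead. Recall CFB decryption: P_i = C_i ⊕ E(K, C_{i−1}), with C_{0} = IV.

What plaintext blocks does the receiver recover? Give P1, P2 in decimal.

P1 = 117, P2 = 90

Only C1 changed, to 171. In CFB, a change in C_i flips the same bit in P_i and garbles P_{i+1}. Decrypting the received ciphertext:
P1: E(K, 226) = 222; 171 ⊕ 222 = 117.
P2: E(K, 171) = 167; 253 ⊕ 167 = 90.
Blocks that differ from the original plaintext: P1, P2.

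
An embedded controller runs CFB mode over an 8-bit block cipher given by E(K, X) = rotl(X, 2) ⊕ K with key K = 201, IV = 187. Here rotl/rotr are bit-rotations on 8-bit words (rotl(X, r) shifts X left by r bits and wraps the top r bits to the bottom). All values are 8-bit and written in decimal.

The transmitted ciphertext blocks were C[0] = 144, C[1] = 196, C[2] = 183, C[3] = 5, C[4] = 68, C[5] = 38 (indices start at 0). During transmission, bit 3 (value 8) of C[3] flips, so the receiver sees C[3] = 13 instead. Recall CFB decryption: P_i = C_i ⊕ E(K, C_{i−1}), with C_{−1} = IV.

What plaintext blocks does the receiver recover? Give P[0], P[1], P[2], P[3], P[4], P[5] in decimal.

P[0] = 183, P[1] = 79, P[2] = 109, P[3] = 26, P[4] = 185, P[5] = 254

Only C[3] changed, to 13. In CFB, a change in C_i flips the same bit in P_i and garbles P_{i+1}. Decrypting the received ciphertext:
P[0]: E(K, 187) = 39; 144 ⊕ 39 = 183.
P[1]: E(K, 144) = 139; 196 ⊕ 139 = 79.
P[2]: E(K, 196) = 218; 183 ⊕ 218 = 109.
P[3]: E(K, 183) = 23; 13 ⊕ 23 = 26.
P[4]: E(K, 13) = 253; 68 ⊕ 253 = 185.
P[5]: E(K, 68) = 216; 38 ⊕ 216 = 254.
Blocks that differ from the original plaintext: P[3], P[4].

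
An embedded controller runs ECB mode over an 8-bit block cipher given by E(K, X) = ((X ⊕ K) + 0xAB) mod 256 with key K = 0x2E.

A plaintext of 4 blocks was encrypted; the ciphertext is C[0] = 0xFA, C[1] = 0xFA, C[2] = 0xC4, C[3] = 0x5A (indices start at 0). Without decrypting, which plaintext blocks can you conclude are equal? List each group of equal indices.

P[0] = P[1]

ECB encrypts each block independently with the same key, so equal ciphertext blocks imply equal plaintext blocks.
C[0] = C[1] = 0xFA, so P[0] = P[1].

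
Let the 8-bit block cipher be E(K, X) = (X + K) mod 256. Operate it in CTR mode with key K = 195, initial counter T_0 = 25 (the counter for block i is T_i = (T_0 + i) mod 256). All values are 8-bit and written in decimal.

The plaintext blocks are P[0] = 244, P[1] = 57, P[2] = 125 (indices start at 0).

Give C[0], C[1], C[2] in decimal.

CTR encryption: S_i = E(K, T_i) where T_i is the counter for block i; C_i = P_i ⊕ S_i.
C[0]: T = 25, S = E(K, T) = 220; 244 ⊕ 220 = 40.
C[1]: T = 26, S = E(K, T) = 221; 57 ⊕ 221 = 228.
C[2]: T = 27, S = E(K, T) = 222; 125 ⊕ 222 = 163.

C[0] = 40, C[1] = 228, C[2] = 163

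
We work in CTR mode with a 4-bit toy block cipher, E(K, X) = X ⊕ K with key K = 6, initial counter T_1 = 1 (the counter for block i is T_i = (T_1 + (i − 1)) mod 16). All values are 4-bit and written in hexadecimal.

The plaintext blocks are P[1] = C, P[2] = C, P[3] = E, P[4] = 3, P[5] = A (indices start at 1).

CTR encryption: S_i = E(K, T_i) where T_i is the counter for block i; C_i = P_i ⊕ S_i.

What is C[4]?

C[1]: T = 1, S = E(K, T) = 7; C ⊕ 7 = B.
C[2]: T = 2, S = E(K, T) = 4; C ⊕ 4 = 8.
C[3]: T = 3, S = E(K, T) = 5; E ⊕ 5 = B.
C[4]: T = 4, S = E(K, T) = 2; 3 ⊕ 2 = 1.

C[4] = 1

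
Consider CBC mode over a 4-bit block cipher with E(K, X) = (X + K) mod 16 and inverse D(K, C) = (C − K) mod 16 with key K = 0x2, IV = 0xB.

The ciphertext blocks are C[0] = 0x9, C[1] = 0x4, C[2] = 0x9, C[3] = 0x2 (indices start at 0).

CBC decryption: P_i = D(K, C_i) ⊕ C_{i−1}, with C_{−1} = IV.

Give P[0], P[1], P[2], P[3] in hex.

P[0]: D(K, 0x9) = 0x7; 0x7 ⊕ 0xB = 0xC.
P[1]: D(K, 0x4) = 0x2; 0x2 ⊕ 0x9 = 0xB.
P[2]: D(K, 0x9) = 0x7; 0x7 ⊕ 0x4 = 0x3.
P[3]: D(K, 0x2) = 0x0; 0x0 ⊕ 0x9 = 0x9.

P[0] = 0xC, P[1] = 0xB, P[2] = 0x3, P[3] = 0x9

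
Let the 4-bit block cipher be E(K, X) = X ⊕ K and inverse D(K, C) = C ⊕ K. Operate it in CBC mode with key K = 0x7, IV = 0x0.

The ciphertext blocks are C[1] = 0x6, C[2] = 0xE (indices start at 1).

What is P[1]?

CBC decryption: P_i = D(K, C_i) ⊕ C_{i−1}, with C_{0} = IV.
P[1]: D(K, 0x6) = 0x1; 0x1 ⊕ 0x0 = 0x1.

P[1] = 0x1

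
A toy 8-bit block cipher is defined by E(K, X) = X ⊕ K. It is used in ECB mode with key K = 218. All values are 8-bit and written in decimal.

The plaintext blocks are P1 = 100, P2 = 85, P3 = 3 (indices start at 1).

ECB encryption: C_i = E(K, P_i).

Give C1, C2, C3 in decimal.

C1: E(K, 100) = 190.
C2: E(K, 85) = 143.
C3: E(K, 3) = 217.

C1 = 190, C2 = 143, C3 = 217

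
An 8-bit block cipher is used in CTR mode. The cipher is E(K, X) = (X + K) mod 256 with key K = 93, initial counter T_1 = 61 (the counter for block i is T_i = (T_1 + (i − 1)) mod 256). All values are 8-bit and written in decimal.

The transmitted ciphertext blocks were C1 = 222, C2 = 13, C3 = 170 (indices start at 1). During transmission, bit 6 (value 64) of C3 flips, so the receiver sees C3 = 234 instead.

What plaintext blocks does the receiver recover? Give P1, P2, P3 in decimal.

CTR decryption: S_i = E(K, T_i) where T_i is the counter for block i; P_i = C_i ⊕ S_i.
Only C3 changed, to 234. In CTR, a change in C_i flips the same bit in P_i only; the keystream is unaffected. Decrypting the received ciphertext:
P1: T = 61, S = E(K, T) = 154; 222 ⊕ 154 = 68.
P2: T = 62, S = E(K, T) = 155; 13 ⊕ 155 = 150.
P3: T = 63, S = E(K, T) = 156; 234 ⊕ 156 = 118.
Blocks that differ from the original plaintext: P3.

P1 = 68, P2 = 150, P3 = 118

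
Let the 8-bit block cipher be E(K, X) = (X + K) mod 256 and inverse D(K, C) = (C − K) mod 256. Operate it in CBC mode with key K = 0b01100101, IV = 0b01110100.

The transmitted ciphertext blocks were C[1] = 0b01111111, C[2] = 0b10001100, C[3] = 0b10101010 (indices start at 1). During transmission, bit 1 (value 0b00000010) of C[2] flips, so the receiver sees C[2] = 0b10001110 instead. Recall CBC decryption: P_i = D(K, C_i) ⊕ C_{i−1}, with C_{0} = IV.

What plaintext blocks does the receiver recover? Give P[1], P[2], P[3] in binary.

P[1] = 0b01101110, P[2] = 0b01010110, P[3] = 0b11001011

Only C[2] changed, to 0b10001110. In CBC, a change in C_i garbles P_i and flips the same bit in P_{i+1}. Decrypting the received ciphertext:
P[1]: D(K, 0b01111111) = 0b00011010; 0b00011010 ⊕ 0b01110100 = 0b01101110.
P[2]: D(K, 0b10001110) = 0b00101001; 0b00101001 ⊕ 0b01111111 = 0b01010110.
P[3]: D(K, 0b10101010) = 0b01000101; 0b01000101 ⊕ 0b10001110 = 0b11001011.
Blocks that differ from the original plaintext: P[2], P[3].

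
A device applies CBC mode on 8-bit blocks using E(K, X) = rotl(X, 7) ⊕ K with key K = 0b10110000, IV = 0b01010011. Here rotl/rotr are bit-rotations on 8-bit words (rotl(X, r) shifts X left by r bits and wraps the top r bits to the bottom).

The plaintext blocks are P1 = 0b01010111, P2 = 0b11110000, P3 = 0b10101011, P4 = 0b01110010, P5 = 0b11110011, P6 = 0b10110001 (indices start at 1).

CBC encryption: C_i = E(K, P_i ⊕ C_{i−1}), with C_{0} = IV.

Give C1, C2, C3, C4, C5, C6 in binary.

C1 = 0b10110010, C2 = 0b10010001, C3 = 0b10101101, C4 = 0b01011111, C5 = 0b11100110, C6 = 0b00011011

C1: P1 ⊕ 0b01010011 = 0b00000100; E(K, 0b00000100) = 0b10110010.
C2: P2 ⊕ 0b10110010 = 0b01000010; E(K, 0b01000010) = 0b10010001.
C3: P3 ⊕ 0b10010001 = 0b00111010; E(K, 0b00111010) = 0b10101101.
C4: P4 ⊕ 0b10101101 = 0b11011111; E(K, 0b11011111) = 0b01011111.
C5: P5 ⊕ 0b01011111 = 0b10101100; E(K, 0b10101100) = 0b11100110.
C6: P6 ⊕ 0b11100110 = 0b01010111; E(K, 0b01010111) = 0b00011011.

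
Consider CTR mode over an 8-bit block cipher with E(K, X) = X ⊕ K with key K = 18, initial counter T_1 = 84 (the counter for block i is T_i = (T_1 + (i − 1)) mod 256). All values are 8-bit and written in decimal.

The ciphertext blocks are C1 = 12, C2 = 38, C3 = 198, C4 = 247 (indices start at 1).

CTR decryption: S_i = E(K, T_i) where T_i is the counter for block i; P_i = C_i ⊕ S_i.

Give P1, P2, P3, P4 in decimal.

P1 = 74, P2 = 97, P3 = 130, P4 = 178

P1: T = 84, S = E(K, T) = 70; 12 ⊕ 70 = 74.
P2: T = 85, S = E(K, T) = 71; 38 ⊕ 71 = 97.
P3: T = 86, S = E(K, T) = 68; 198 ⊕ 68 = 130.
P4: T = 87, S = E(K, T) = 69; 247 ⊕ 69 = 178.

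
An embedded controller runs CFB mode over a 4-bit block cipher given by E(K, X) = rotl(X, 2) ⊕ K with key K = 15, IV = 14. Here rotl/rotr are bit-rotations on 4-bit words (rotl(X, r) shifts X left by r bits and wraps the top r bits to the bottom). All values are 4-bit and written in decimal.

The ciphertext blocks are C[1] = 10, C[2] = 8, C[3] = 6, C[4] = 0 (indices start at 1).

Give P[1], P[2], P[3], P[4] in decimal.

P[1] = 14, P[2] = 13, P[3] = 11, P[4] = 6

CFB decryption: P_i = C_i ⊕ E(K, C_{i−1}), with C_{0} = IV.
P[1]: E(K, 14) = 4; 10 ⊕ 4 = 14.
P[2]: E(K, 10) = 5; 8 ⊕ 5 = 13.
P[3]: E(K, 8) = 13; 6 ⊕ 13 = 11.
P[4]: E(K, 6) = 6; 0 ⊕ 6 = 6.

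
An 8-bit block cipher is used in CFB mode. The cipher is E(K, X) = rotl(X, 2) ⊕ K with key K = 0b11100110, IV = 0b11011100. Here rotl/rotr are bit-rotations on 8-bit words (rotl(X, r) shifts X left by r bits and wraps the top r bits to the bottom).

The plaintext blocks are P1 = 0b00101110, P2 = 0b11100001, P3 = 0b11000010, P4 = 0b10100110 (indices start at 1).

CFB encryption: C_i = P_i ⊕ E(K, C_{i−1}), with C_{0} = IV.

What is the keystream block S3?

C1: E(K, 0b11011100) = 0b10010101; 0b00101110 ⊕ 0b10010101 = 0b10111011.
C2: E(K, 0b10111011) = 0b00001000; 0b11100001 ⊕ 0b00001000 = 0b11101001.
C3: E(K, 0b11101001) = 0b01000001; 0b11000010 ⊕ 0b01000001 = 0b10000011.
So S3 = 0b01000001.

0b01000001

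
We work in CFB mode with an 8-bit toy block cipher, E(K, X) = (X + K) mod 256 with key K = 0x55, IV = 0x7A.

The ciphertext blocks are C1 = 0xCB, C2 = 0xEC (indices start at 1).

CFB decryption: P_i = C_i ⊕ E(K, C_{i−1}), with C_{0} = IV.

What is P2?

P2: E(K, 0xCB) = 0x20; 0xEC ⊕ 0x20 = 0xCC.

P2 = 0xCC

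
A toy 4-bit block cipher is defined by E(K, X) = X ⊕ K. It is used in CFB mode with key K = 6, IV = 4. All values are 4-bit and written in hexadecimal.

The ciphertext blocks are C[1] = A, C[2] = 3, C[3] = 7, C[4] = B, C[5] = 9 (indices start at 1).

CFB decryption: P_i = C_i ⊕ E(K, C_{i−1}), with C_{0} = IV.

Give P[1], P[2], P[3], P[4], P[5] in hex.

P[1] = 8, P[2] = F, P[3] = 2, P[4] = A, P[5] = 4

P[1]: E(K, 4) = 2; A ⊕ 2 = 8.
P[2]: E(K, A) = C; 3 ⊕ C = F.
P[3]: E(K, 3) = 5; 7 ⊕ 5 = 2.
P[4]: E(K, 7) = 1; B ⊕ 1 = A.
P[5]: E(K, B) = D; 9 ⊕ D = 4.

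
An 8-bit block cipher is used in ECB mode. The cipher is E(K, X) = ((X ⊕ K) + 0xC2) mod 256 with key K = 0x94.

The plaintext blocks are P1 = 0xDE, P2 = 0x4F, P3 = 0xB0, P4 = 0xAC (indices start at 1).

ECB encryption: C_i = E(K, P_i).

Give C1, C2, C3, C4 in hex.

C1 = 0x0C, C2 = 0x9D, C3 = 0xE6, C4 = 0xFA

C1: E(K, 0xDE) = 0x0C.
C2: E(K, 0x4F) = 0x9D.
C3: E(K, 0xB0) = 0xE6.
C4: E(K, 0xAC) = 0xFA.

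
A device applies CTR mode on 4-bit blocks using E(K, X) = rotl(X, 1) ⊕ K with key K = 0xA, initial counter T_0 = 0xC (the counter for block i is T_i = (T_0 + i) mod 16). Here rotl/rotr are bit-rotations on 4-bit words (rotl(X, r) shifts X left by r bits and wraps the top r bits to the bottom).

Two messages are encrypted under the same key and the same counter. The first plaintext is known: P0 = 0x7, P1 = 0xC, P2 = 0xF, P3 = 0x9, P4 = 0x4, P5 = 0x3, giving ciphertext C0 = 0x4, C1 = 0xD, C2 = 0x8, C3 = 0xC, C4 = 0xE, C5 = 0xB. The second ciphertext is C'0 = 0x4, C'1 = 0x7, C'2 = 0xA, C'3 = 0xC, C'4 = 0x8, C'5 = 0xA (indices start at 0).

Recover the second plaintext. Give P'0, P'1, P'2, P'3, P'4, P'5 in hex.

In CTR with a reused counter, both messages share the same keystream S_i, so C_i ⊕ C'_i = P_i ⊕ P'_i and thus P'_i = P_i ⊕ C_i ⊕ C'_i.
P'0: 0x7 ⊕ 0x4 ⊕ 0x4 = 0x7.
P'1: 0xC ⊕ 0xD ⊕ 0x7 = 0x6.
P'2: 0xF ⊕ 0x8 ⊕ 0xA = 0xD.
P'3: 0x9 ⊕ 0xC ⊕ 0xC = 0x9.
P'4: 0x4 ⊕ 0xE ⊕ 0x8 = 0x2.
P'5: 0x3 ⊕ 0xB ⊕ 0xA = 0x2.

P'0 = 0x7, P'1 = 0x6, P'2 = 0xD, P'3 = 0x9, P'4 = 0x2, P'5 = 0x2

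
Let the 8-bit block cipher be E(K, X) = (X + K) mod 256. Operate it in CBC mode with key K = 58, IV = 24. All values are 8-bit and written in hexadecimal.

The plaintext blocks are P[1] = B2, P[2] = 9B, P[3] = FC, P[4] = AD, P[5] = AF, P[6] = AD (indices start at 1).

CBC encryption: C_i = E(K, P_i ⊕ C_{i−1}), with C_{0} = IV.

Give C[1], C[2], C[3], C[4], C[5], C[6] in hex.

C[1] = EE, C[2] = CD, C[3] = 89, C[4] = 7C, C[5] = 2B, C[6] = DE

C[1]: P[1] ⊕ 24 = 96; E(K, 96) = EE.
C[2]: P[2] ⊕ EE = 75; E(K, 75) = CD.
C[3]: P[3] ⊕ CD = 31; E(K, 31) = 89.
C[4]: P[4] ⊕ 89 = 24; E(K, 24) = 7C.
C[5]: P[5] ⊕ 7C = D3; E(K, D3) = 2B.
C[6]: P[6] ⊕ 2B = 86; E(K, 86) = DE.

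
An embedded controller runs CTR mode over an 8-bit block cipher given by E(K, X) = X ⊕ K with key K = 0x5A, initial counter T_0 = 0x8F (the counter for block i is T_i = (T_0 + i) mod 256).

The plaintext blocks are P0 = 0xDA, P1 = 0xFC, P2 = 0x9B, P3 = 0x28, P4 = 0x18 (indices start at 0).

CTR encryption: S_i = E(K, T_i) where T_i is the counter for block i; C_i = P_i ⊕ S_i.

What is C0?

C0: T = 0x8F, S = E(K, T) = 0xD5; 0xDA ⊕ 0xD5 = 0x0F.

C0 = 0x0F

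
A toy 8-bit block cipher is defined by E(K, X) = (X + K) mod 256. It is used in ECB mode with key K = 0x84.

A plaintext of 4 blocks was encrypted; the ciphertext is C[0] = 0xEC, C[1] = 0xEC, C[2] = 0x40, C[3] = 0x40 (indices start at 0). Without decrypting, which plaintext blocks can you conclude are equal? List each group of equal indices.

P[0] = P[1]; P[2] = P[3]

ECB encrypts each block independently with the same key, so equal ciphertext blocks imply equal plaintext blocks.
C[0] = C[1] = 0xEC, so P[0] = P[1].
C[2] = C[3] = 0x40, so P[2] = P[3].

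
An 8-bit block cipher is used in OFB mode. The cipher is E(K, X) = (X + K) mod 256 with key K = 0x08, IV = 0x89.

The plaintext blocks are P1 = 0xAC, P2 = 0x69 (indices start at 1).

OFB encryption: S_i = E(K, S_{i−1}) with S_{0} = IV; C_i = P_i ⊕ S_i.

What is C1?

C1: S = E(K, 0x89) = 0x91; 0xAC ⊕ 0x91 = 0x3D.

C1 = 0x3D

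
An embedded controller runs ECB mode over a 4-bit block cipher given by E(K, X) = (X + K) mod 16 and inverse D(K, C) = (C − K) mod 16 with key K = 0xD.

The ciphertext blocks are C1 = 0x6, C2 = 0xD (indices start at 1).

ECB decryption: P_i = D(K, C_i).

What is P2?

P2 = 0x0

P2: D(K, 0xD) = 0x0.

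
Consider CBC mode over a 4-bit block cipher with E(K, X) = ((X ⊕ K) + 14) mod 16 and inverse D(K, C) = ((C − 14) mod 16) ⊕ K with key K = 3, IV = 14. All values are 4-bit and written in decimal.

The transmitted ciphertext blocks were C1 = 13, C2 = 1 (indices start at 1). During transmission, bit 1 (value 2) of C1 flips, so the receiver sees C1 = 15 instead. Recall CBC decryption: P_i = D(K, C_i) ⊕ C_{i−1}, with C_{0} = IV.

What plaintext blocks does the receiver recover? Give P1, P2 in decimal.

P1 = 12, P2 = 15

Only C1 changed, to 15. In CBC, a change in C_i garbles P_i and flips the same bit in P_{i+1}. Decrypting the received ciphertext:
P1: D(K, 15) = 2; 2 ⊕ 14 = 12.
P2: D(K, 1) = 0; 0 ⊕ 15 = 15.
Blocks that differ from the original plaintext: P1, P2.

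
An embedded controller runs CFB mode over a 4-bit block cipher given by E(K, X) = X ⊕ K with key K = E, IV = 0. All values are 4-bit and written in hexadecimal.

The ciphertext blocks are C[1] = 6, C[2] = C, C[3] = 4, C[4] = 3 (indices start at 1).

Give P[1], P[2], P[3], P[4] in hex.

P[1] = 8, P[2] = 4, P[3] = 6, P[4] = 9

CFB decryption: P_i = C_i ⊕ E(K, C_{i−1}), with C_{0} = IV.
P[1]: E(K, 0) = E; 6 ⊕ E = 8.
P[2]: E(K, 6) = 8; C ⊕ 8 = 4.
P[3]: E(K, C) = 2; 4 ⊕ 2 = 6.
P[4]: E(K, 4) = A; 3 ⊕ A = 9.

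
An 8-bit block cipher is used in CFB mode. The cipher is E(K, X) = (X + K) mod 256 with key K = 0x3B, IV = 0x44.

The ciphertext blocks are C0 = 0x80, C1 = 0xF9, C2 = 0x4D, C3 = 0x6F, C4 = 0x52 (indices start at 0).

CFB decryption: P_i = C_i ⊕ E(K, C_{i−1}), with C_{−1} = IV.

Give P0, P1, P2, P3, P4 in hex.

P0: E(K, 0x44) = 0x7F; 0x80 ⊕ 0x7F = 0xFF.
P1: E(K, 0x80) = 0xBB; 0xF9 ⊕ 0xBB = 0x42.
P2: E(K, 0xF9) = 0x34; 0x4D ⊕ 0x34 = 0x79.
P3: E(K, 0x4D) = 0x88; 0x6F ⊕ 0x88 = 0xE7.
P4: E(K, 0x6F) = 0xAA; 0x52 ⊕ 0xAA = 0xF8.

P0 = 0xFF, P1 = 0x42, P2 = 0x79, P3 = 0xE7, P4 = 0xF8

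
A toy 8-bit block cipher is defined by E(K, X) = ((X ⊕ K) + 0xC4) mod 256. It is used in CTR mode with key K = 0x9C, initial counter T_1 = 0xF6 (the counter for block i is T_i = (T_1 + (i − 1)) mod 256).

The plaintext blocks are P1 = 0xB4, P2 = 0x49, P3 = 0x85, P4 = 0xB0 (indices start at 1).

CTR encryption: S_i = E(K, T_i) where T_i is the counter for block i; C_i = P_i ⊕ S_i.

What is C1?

C1 = 0x9A

C1: T = 0xF6, S = E(K, T) = 0x2E; 0xB4 ⊕ 0x2E = 0x9A.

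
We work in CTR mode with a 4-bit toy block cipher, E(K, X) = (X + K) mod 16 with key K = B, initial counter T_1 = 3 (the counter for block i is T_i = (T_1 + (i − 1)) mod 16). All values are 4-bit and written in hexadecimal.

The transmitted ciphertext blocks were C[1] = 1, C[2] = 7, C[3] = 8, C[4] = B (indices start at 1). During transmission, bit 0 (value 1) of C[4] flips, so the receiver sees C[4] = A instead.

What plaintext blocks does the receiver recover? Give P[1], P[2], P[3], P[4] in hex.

P[1] = F, P[2] = 8, P[3] = 8, P[4] = B

CTR decryption: S_i = E(K, T_i) where T_i is the counter for block i; P_i = C_i ⊕ S_i.
Only C[4] changed, to A. In CTR, a change in C_i flips the same bit in P_i only; the keystream is unaffected. Decrypting the received ciphertext:
P[1]: T = 3, S = E(K, T) = E; 1 ⊕ E = F.
P[2]: T = 4, S = E(K, T) = F; 7 ⊕ F = 8.
P[3]: T = 5, S = E(K, T) = 0; 8 ⊕ 0 = 8.
P[4]: T = 6, S = E(K, T) = 1; A ⊕ 1 = B.
Blocks that differ from the original plaintext: P[4].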